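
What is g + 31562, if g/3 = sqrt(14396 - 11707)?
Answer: 31562 + 3*sqrt(2689) ≈ 31718.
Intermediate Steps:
g = 3*sqrt(2689) (g = 3*sqrt(14396 - 11707) = 3*sqrt(2689) ≈ 155.57)
g + 31562 = 3*sqrt(2689) + 31562 = 31562 + 3*sqrt(2689)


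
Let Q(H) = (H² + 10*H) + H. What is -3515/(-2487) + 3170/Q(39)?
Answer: 163756/53885 ≈ 3.0390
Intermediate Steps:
Q(H) = H² + 11*H
-3515/(-2487) + 3170/Q(39) = -3515/(-2487) + 3170/((39*(11 + 39))) = -3515*(-1/2487) + 3170/((39*50)) = 3515/2487 + 3170/1950 = 3515/2487 + 3170*(1/1950) = 3515/2487 + 317/195 = 163756/53885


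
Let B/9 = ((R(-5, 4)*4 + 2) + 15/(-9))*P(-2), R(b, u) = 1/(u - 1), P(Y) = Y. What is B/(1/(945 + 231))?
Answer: -35280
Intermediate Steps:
R(b, u) = 1/(-1 + u)
B = -30 (B = 9*(((4/(-1 + 4) + 2) + 15/(-9))*(-2)) = 9*(((4/3 + 2) + 15*(-1/9))*(-2)) = 9*((((1/3)*4 + 2) - 5/3)*(-2)) = 9*(((4/3 + 2) - 5/3)*(-2)) = 9*((10/3 - 5/3)*(-2)) = 9*((5/3)*(-2)) = 9*(-10/3) = -30)
B/(1/(945 + 231)) = -30/(1/(945 + 231)) = -30/(1/1176) = -30/1/1176 = -30*1176 = -35280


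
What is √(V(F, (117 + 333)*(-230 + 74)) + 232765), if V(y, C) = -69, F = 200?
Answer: 2*√58174 ≈ 482.39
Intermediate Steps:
√(V(F, (117 + 333)*(-230 + 74)) + 232765) = √(-69 + 232765) = √232696 = 2*√58174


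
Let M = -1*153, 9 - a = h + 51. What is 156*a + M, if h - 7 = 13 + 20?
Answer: -12945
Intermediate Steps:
h = 40 (h = 7 + (13 + 20) = 7 + 33 = 40)
a = -82 (a = 9 - (40 + 51) = 9 - 1*91 = 9 - 91 = -82)
M = -153
156*a + M = 156*(-82) - 153 = -12792 - 153 = -12945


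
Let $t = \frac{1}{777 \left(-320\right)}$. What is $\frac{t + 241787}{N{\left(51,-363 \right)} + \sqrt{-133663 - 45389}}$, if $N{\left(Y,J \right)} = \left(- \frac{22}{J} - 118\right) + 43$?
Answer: $- \frac{1635387769027837}{16667446228160} - \frac{21822804843477 i \sqrt{44763}}{8333723114080} \approx -98.119 - 554.03 i$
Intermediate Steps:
$t = - \frac{1}{248640}$ ($t = \frac{1}{-248640} = - \frac{1}{248640} \approx -4.0219 \cdot 10^{-6}$)
$N{\left(Y,J \right)} = -75 - \frac{22}{J}$ ($N{\left(Y,J \right)} = \left(-118 - \frac{22}{J}\right) + 43 = -75 - \frac{22}{J}$)
$\frac{t + 241787}{N{\left(51,-363 \right)} + \sqrt{-133663 - 45389}} = \frac{- \frac{1}{248640} + 241787}{\left(-75 - \frac{22}{-363}\right) + \sqrt{-133663 - 45389}} = \frac{60117919679}{248640 \left(\left(-75 - - \frac{2}{33}\right) + \sqrt{-179052}\right)} = \frac{60117919679}{248640 \left(\left(-75 + \frac{2}{33}\right) + 2 i \sqrt{44763}\right)} = \frac{60117919679}{248640 \left(- \frac{2473}{33} + 2 i \sqrt{44763}\right)}$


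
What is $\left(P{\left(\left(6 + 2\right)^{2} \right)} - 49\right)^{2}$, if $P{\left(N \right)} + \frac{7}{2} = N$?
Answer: $\frac{529}{4} \approx 132.25$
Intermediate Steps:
$P{\left(N \right)} = - \frac{7}{2} + N$
$\left(P{\left(\left(6 + 2\right)^{2} \right)} - 49\right)^{2} = \left(\left(- \frac{7}{2} + \left(6 + 2\right)^{2}\right) - 49\right)^{2} = \left(\left(- \frac{7}{2} + 8^{2}\right) - 49\right)^{2} = \left(\left(- \frac{7}{2} + 64\right) - 49\right)^{2} = \left(\frac{121}{2} - 49\right)^{2} = \left(\frac{23}{2}\right)^{2} = \frac{529}{4}$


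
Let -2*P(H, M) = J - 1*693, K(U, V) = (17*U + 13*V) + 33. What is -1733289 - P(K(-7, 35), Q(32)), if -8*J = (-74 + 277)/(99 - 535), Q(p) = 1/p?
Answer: -12093841045/6976 ≈ -1.7336e+6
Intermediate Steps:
J = 203/3488 (J = -(-74 + 277)/(8*(99 - 535)) = -203/(8*(-436)) = -203*(-1)/(8*436) = -⅛*(-203/436) = 203/3488 ≈ 0.058200)
K(U, V) = 33 + 13*V + 17*U (K(U, V) = (13*V + 17*U) + 33 = 33 + 13*V + 17*U)
P(H, M) = 2416981/6976 (P(H, M) = -(203/3488 - 1*693)/2 = -(203/3488 - 693)/2 = -½*(-2416981/3488) = 2416981/6976)
-1733289 - P(K(-7, 35), Q(32)) = -1733289 - 1*2416981/6976 = -1733289 - 2416981/6976 = -12093841045/6976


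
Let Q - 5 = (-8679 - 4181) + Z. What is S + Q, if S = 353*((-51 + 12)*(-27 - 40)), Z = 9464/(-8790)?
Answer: 3997397198/4395 ≈ 9.0953e+5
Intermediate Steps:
Z = -4732/4395 (Z = 9464*(-1/8790) = -4732/4395 ≈ -1.0767)
Q = -56502457/4395 (Q = 5 + ((-8679 - 4181) - 4732/4395) = 5 + (-12860 - 4732/4395) = 5 - 56524432/4395 = -56502457/4395 ≈ -12856.)
S = 922389 (S = 353*(-39*(-67)) = 353*2613 = 922389)
S + Q = 922389 - 56502457/4395 = 3997397198/4395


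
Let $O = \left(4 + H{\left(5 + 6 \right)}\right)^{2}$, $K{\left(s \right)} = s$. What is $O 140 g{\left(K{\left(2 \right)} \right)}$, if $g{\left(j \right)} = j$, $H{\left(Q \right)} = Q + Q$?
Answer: $189280$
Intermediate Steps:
$H{\left(Q \right)} = 2 Q$
$O = 676$ ($O = \left(4 + 2 \left(5 + 6\right)\right)^{2} = \left(4 + 2 \cdot 11\right)^{2} = \left(4 + 22\right)^{2} = 26^{2} = 676$)
$O 140 g{\left(K{\left(2 \right)} \right)} = 676 \cdot 140 \cdot 2 = 94640 \cdot 2 = 189280$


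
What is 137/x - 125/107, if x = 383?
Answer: -33216/40981 ≈ -0.81052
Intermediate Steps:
137/x - 125/107 = 137/383 - 125/107 = -33216/40981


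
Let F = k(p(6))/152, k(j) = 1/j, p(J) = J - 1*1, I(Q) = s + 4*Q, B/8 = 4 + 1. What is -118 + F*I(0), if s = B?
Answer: -2241/19 ≈ -117.95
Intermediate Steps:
B = 40 (B = 8*(4 + 1) = 8*5 = 40)
s = 40
I(Q) = 40 + 4*Q
p(J) = -1 + J (p(J) = J - 1 = -1 + J)
k(j) = 1/j
F = 1/760 (F = 1/((-1 + 6)*152) = (1/152)/5 = (⅕)*(1/152) = 1/760 ≈ 0.0013158)
-118 + F*I(0) = -118 + (40 + 4*0)/760 = -118 + (40 + 0)/760 = -118 + (1/760)*40 = -118 + 1/19 = -2241/19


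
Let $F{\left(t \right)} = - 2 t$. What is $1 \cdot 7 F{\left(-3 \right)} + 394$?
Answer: $436$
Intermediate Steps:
$1 \cdot 7 F{\left(-3 \right)} + 394 = 1 \cdot 7 \left(\left(-2\right) \left(-3\right)\right) + 394 = 7 \cdot 6 + 394 = 42 + 394 = 436$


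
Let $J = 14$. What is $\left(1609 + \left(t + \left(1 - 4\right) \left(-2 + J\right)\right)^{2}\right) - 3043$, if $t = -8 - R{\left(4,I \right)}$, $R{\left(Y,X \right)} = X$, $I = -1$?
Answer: $415$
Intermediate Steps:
$t = -7$ ($t = -8 - -1 = -8 + 1 = -7$)
$\left(1609 + \left(t + \left(1 - 4\right) \left(-2 + J\right)\right)^{2}\right) - 3043 = \left(1609 + \left(-7 + \left(1 - 4\right) \left(-2 + 14\right)\right)^{2}\right) - 3043 = \left(1609 + \left(-7 - 36\right)^{2}\right) - 3043 = \left(1609 + \left(-43\right)^{2}\right) - 3043 = \left(1609 + 1849\right) - 3043 = 3458 - 3043 = 415$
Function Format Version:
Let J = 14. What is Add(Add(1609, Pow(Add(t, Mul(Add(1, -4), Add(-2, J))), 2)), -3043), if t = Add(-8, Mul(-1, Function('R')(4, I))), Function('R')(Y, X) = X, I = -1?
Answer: 415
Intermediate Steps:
t = -7 (t = Add(-8, Mul(-1, -1)) = Add(-8, 1) = -7)
Add(Add(1609, Pow(Add(t, Mul(Add(1, -4), Add(-2, J))), 2)), -3043) = Add(Add(1609, Pow(Add(-7, Mul(Add(1, -4), Add(-2, 14))), 2)), -3043) = Add(Add(1609, Pow(Add(-7, Mul(-3, 12)), 2)), -3043) = Add(Add(1609, Pow(Add(-7, -36), 2)), -3043) = Add(Add(1609, Pow(-43, 2)), -3043) = Add(Add(1609, 1849), -3043) = Add(3458, -3043) = 415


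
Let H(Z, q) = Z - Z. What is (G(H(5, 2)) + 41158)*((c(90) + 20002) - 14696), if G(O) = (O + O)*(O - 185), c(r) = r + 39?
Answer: 223693730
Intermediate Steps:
H(Z, q) = 0
c(r) = 39 + r
G(O) = 2*O*(-185 + O) (G(O) = (2*O)*(-185 + O) = 2*O*(-185 + O))
(G(H(5, 2)) + 41158)*((c(90) + 20002) - 14696) = (2*0*(-185 + 0) + 41158)*(((39 + 90) + 20002) - 14696) = (2*0*(-185) + 41158)*((129 + 20002) - 14696) = (0 + 41158)*(20131 - 14696) = 41158*5435 = 223693730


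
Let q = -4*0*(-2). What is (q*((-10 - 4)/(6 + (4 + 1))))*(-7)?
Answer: 0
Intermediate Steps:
q = 0 (q = 0*(-2) = 0)
(q*((-10 - 4)/(6 + (4 + 1))))*(-7) = (0*((-10 - 4)/(6 + (4 + 1))))*(-7) = (0*(-14/(6 + 5)))*(-7) = (0*(-14/11))*(-7) = 0*(-7) = 0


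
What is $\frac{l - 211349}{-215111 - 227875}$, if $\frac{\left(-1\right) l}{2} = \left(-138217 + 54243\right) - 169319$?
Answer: $- \frac{295237}{442986} \approx -0.66647$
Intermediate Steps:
$l = 506586$ ($l = - 2 \left(\left(-138217 + 54243\right) - 169319\right) = - 2 \left(-83974 - 169319\right) = \left(-2\right) \left(-253293\right) = 506586$)
$\frac{l - 211349}{-215111 - 227875} = \frac{506586 - 211349}{-215111 - 227875} = \frac{295237}{-442986} = 295237 \left(- \frac{1}{442986}\right) = - \frac{295237}{442986}$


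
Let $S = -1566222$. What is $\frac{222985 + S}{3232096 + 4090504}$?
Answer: $- \frac{1343237}{7322600} \approx -0.18344$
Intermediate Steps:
$\frac{222985 + S}{3232096 + 4090504} = \frac{222985 - 1566222}{3232096 + 4090504} = - \frac{1343237}{7322600}$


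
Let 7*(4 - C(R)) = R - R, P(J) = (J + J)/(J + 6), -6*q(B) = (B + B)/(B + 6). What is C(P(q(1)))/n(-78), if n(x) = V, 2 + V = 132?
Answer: 2/65 ≈ 0.030769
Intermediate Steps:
V = 130 (V = -2 + 132 = 130)
n(x) = 130
q(B) = -B/(3*(6 + B)) (q(B) = -(B + B)/(6*(B + 6)) = -2*B/(6*(6 + B)) = -B/(3*(6 + B)))
P(J) = 2*J/(6 + J) (P(J) = (2*J)/(6 + J) = 2*J/(6 + J))
C(R) = 4 (C(R) = 4 - (R - R)/7 = 4 - ⅐*0 = 4 + 0 = 4)
C(P(q(1)))/n(-78) = 4/130 = 4*(1/130) = 2/65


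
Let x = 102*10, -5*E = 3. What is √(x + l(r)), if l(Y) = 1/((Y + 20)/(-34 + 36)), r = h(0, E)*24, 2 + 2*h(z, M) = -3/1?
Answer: √101995/10 ≈ 31.937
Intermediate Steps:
E = -⅗ (E = -⅕*3 = -⅗ ≈ -0.60000)
h(z, M) = -5/2 (h(z, M) = -1 + (-3/1)/2 = -1 + (-3*1)/2 = -1 + (½)*(-3) = -1 - 3/2 = -5/2)
r = -60 (r = -5/2*24 = -60)
x = 1020
l(Y) = 1/(10 + Y/2) (l(Y) = 1/((20 + Y)/2) = 1/((20 + Y)*(½)) = 1/(10 + Y/2))
√(x + l(r)) = √(1020 + 2/(20 - 60)) = √(1020 + 2/(-40)) = √(1020 + 2*(-1/40)) = √(1020 - 1/20) = √(20399/20) = √101995/10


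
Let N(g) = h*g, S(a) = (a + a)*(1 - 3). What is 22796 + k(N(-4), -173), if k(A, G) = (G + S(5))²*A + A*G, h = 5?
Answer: -718724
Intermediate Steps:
S(a) = -4*a (S(a) = (2*a)*(-2) = -4*a)
N(g) = 5*g
k(A, G) = A*G + A*(-20 + G)² (k(A, G) = (G - 4*5)²*A + A*G = (G - 20)²*A + A*G = (-20 + G)²*A + A*G = A*(-20 + G)² + A*G = A*G + A*(-20 + G)²)
22796 + k(N(-4), -173) = 22796 + (5*(-4))*(-173 + (-20 - 173)²) = 22796 - 20*(-173 + (-193)²) = 22796 - 20*(-173 + 37249) = 22796 - 20*37076 = 22796 - 741520 = -718724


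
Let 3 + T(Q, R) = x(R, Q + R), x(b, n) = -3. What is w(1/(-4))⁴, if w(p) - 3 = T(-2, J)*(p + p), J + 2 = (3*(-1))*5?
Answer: 1296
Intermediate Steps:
J = -17 (J = -2 + (3*(-1))*5 = -2 - 3*5 = -2 - 15 = -17)
T(Q, R) = -6 (T(Q, R) = -3 - 3 = -6)
w(p) = 3 - 12*p (w(p) = 3 - 6*(p + p) = 3 - 12*p)
w(1/(-4))⁴ = (3 - 12/(-4))⁴ = (3 - 12*(-¼))⁴ = (3 + 3)⁴ = 6⁴ = 1296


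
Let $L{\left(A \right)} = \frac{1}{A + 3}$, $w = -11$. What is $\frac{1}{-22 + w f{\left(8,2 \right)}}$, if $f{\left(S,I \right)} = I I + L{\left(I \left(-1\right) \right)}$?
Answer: $- \frac{1}{77} \approx -0.012987$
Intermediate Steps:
$L{\left(A \right)} = \frac{1}{3 + A}$
$f{\left(S,I \right)} = I^{2} + \frac{1}{3 - I}$ ($f{\left(S,I \right)} = I I + \frac{1}{3 + I \left(-1\right)} = I^{2} + \frac{1}{3 - I}$)
$\frac{1}{-22 + w f{\left(8,2 \right)}} = \frac{1}{-22 - 11 \frac{-1 + 2^{2} \left(-3 + 2\right)}{-3 + 2}} = \frac{1}{-22 - 11 \frac{-1 + 4 \left(-1\right)}{-1}} = \frac{1}{-22 - 11 \left(- (-1 - 4)\right)} = \frac{1}{-22 - 11 \left(\left(-1\right) \left(-5\right)\right)} = \frac{1}{-22 - 55} = \frac{1}{-77} = - \frac{1}{77}$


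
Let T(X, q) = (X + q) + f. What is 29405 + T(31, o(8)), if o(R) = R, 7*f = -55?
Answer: 206053/7 ≈ 29436.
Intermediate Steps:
f = -55/7 (f = (1/7)*(-55) = -55/7 ≈ -7.8571)
T(X, q) = -55/7 + X + q (T(X, q) = (X + q) - 55/7 = -55/7 + X + q)
29405 + T(31, o(8)) = 29405 + (-55/7 + 31 + 8) = 29405 + 218/7 = 206053/7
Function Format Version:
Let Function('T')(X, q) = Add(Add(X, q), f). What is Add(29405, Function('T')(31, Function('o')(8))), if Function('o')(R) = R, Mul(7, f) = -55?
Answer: Rational(206053, 7) ≈ 29436.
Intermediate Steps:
f = Rational(-55, 7) (f = Mul(Rational(1, 7), -55) = Rational(-55, 7) ≈ -7.8571)
Function('T')(X, q) = Add(Rational(-55, 7), X, q) (Function('T')(X, q) = Add(Add(X, q), Rational(-55, 7)) = Add(Rational(-55, 7), X, q))
Add(29405, Function('T')(31, Function('o')(8))) = Add(29405, Add(Rational(-55, 7), 31, 8)) = Add(29405, Rational(218, 7)) = Rational(206053, 7)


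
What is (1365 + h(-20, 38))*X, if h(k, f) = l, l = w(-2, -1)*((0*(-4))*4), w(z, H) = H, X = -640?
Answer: -873600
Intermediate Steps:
l = 0 (l = -0*(-4)*4 = -0*4 = -1*0 = 0)
h(k, f) = 0
(1365 + h(-20, 38))*X = (1365 + 0)*(-640) = 1365*(-640) = -873600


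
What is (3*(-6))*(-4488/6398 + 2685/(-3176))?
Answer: 141446331/5080012 ≈ 27.844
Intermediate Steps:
(3*(-6))*(-4488/6398 + 2685/(-3176)) = -18*(-4488*1/6398 + 2685*(-1/3176)) = -18*(-2244/3199 - 2685/3176) = -18*(-15716259/10160024) = 141446331/5080012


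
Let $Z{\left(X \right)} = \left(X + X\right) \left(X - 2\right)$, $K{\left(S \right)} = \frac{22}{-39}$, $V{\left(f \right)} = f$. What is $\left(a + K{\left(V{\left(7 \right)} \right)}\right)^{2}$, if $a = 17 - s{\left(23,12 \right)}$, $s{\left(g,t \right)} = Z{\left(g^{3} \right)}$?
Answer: $\frac{133284730995280621201}{1521} \approx 8.763 \cdot 10^{16}$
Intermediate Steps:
$K{\left(S \right)} = - \frac{22}{39}$ ($K{\left(S \right)} = 22 \left(- \frac{1}{39}\right) = - \frac{22}{39}$)
$Z{\left(X \right)} = 2 X \left(-2 + X\right)$
$s{\left(g,t \right)} = 2 g^{3} \left(-2 + g^{3}\right)$
$a = -296023093$ ($a = 17 - 2 \cdot 23^{3} \left(-2 + 23^{3}\right) = 17 - 2 \cdot 12167 \left(-2 + 12167\right) = 17 - 2 \cdot 12167 \cdot 12165 = 17 - 296023110 = -296023093$)
$\left(a + K{\left(V{\left(7 \right)} \right)}\right)^{2} = \left(-296023093 - \frac{22}{39}\right)^{2} = \left(- \frac{11544900649}{39}\right)^{2} = \frac{133284730995280621201}{1521}$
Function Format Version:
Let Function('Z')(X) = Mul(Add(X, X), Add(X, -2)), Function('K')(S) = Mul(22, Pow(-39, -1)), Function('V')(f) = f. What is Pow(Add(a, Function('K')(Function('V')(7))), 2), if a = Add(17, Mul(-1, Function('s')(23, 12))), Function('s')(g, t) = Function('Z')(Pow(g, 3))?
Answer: Rational(133284730995280621201, 1521) ≈ 8.7630e+16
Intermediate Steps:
Function('K')(S) = Rational(-22, 39) (Function('K')(S) = Mul(22, Rational(-1, 39)) = Rational(-22, 39))
Function('Z')(X) = Mul(2, X, Add(-2, X)) (Function('Z')(X) = Mul(Mul(2, X), Add(-2, X)) = Mul(2, X, Add(-2, X)))
Function('s')(g, t) = Mul(2, Pow(g, 3), Add(-2, Pow(g, 3)))
a = -296023093 (a = Add(17, Mul(-1, Mul(2, Pow(23, 3), Add(-2, Pow(23, 3))))) = Add(17, Mul(-1, Mul(2, 12167, Add(-2, 12167)))) = Add(17, Mul(-1, Mul(2, 12167, 12165))) = Add(17, Mul(-1, 296023110)) = Add(17, -296023110) = -296023093)
Pow(Add(a, Function('K')(Function('V')(7))), 2) = Pow(Add(-296023093, Rational(-22, 39)), 2) = Pow(Rational(-11544900649, 39), 2) = Rational(133284730995280621201, 1521)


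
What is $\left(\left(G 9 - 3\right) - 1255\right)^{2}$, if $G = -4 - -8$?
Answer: $1493284$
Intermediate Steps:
$G = 4$ ($G = -4 + 8 = 4$)
$\left(\left(G 9 - 3\right) - 1255\right)^{2} = \left(\left(4 \cdot 9 - 3\right) - 1255\right)^{2} = \left(\left(36 - 3\right) - 1255\right)^{2} = \left(33 - 1255\right)^{2} = \left(-1222\right)^{2} = 1493284$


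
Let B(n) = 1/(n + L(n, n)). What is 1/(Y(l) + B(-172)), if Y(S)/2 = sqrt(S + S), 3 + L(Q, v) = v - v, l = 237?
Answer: 175/58064999 + 61250*sqrt(474)/58064999 ≈ 0.022969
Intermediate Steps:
L(Q, v) = -3 (L(Q, v) = -3 + (v - v) = -3 + 0 = -3)
Y(S) = 2*sqrt(2)*sqrt(S) (Y(S) = 2*sqrt(S + S) = 2*sqrt(2*S) = 2*(sqrt(2)*sqrt(S)) = 2*sqrt(2)*sqrt(S))
B(n) = 1/(-3 + n) (B(n) = 1/(n - 3) = 1/(-3 + n))
1/(Y(l) + B(-172)) = 1/(2*sqrt(2)*sqrt(237) + 1/(-3 - 172)) = 1/(2*sqrt(474) + 1/(-175)) = 1/(2*sqrt(474) - 1/175) = 1/(-1/175 + 2*sqrt(474))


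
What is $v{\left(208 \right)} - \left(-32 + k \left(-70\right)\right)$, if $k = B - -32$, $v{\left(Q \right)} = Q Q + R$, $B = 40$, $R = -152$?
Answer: $48184$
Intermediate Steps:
$v{\left(Q \right)} = -152 + Q^{2}$ ($v{\left(Q \right)} = Q Q - 152 = Q^{2} - 152 = -152 + Q^{2}$)
$k = 72$ ($k = 40 - -32 = 40 + 32 = 72$)
$v{\left(208 \right)} - \left(-32 + k \left(-70\right)\right) = \left(-152 + 208^{2}\right) - \left(-32 + 72 \left(-70\right)\right) = \left(-152 + 43264\right) - \left(-32 - 5040\right) = 43112 - -5072 = 43112 + 5072 = 48184$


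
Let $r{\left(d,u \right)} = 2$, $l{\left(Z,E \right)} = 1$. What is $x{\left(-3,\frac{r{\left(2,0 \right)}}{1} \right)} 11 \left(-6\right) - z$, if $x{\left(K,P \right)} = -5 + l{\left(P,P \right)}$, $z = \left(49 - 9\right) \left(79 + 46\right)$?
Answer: $-4736$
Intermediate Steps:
$z = 5000$ ($z = \left(49 - 9\right) 125 = 40 \cdot 125 = 5000$)
$x{\left(K,P \right)} = -4$ ($x{\left(K,P \right)} = -5 + 1 = -4$)
$x{\left(-3,\frac{r{\left(2,0 \right)}}{1} \right)} 11 \left(-6\right) - z = \left(-4\right) 11 \left(-6\right) - 5000 = \left(-44\right) \left(-6\right) - 5000 = 264 - 5000 = -4736$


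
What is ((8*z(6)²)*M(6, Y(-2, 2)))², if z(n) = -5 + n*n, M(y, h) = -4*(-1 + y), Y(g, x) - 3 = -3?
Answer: 23642137600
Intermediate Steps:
Y(g, x) = 0 (Y(g, x) = 3 - 3 = 0)
M(y, h) = 4 - 4*y
z(n) = -5 + n²
((8*z(6)²)*M(6, Y(-2, 2)))² = ((8*(-5 + 6²)²)*(4 - 4*6))² = ((8*(-5 + 36)²)*(4 - 24))² = ((8*31²)*(-20))² = ((8*961)*(-20))² = (7688*(-20))² = (-153760)² = 23642137600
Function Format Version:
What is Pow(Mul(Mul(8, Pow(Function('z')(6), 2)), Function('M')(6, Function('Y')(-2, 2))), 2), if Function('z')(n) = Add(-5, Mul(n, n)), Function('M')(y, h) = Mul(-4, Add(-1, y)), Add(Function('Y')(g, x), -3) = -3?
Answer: 23642137600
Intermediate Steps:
Function('Y')(g, x) = 0 (Function('Y')(g, x) = Add(3, -3) = 0)
Function('M')(y, h) = Add(4, Mul(-4, y))
Function('z')(n) = Add(-5, Pow(n, 2))
Pow(Mul(Mul(8, Pow(Function('z')(6), 2)), Function('M')(6, Function('Y')(-2, 2))), 2) = Pow(Mul(Mul(8, Pow(Add(-5, Pow(6, 2)), 2)), Add(4, Mul(-4, 6))), 2) = Pow(Mul(Mul(8, Pow(Add(-5, 36), 2)), Add(4, -24)), 2) = Pow(Mul(Mul(8, Pow(31, 2)), -20), 2) = Pow(Mul(Mul(8, 961), -20), 2) = Pow(Mul(7688, -20), 2) = Pow(-153760, 2) = 23642137600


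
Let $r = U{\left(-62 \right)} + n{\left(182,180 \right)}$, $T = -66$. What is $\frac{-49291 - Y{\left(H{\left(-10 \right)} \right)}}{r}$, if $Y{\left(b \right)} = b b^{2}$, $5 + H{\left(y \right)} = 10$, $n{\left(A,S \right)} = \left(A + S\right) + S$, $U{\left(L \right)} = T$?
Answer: $- \frac{12354}{119} \approx -103.82$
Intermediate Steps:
$U{\left(L \right)} = -66$
$n{\left(A,S \right)} = A + 2 S$
$H{\left(y \right)} = 5$ ($H{\left(y \right)} = -5 + 10 = 5$)
$Y{\left(b \right)} = b^{3}$
$r = 476$ ($r = -66 + \left(182 + 2 \cdot 180\right) = -66 + \left(182 + 360\right) = -66 + 542 = 476$)
$\frac{-49291 - Y{\left(H{\left(-10 \right)} \right)}}{r} = \frac{-49291 - 5^{3}}{476} = \left(-49291 - 125\right) \frac{1}{476} = \left(-49416\right) \frac{1}{476} = - \frac{12354}{119}$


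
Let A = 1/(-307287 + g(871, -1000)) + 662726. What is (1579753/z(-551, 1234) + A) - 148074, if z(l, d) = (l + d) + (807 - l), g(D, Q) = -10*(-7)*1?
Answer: 323187517526204/627029897 ≈ 5.1543e+5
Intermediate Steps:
g(D, Q) = 70 (g(D, Q) = 70*1 = 70)
z(l, d) = 807 + d (z(l, d) = (d + l) + (807 - l) = 807 + d)
A = 203600693541/307217 (A = 1/(-307287 + 70) + 662726 = 1/(-307217) + 662726 = -1/307217 + 662726 = 203600693541/307217 ≈ 6.6273e+5)
(1579753/z(-551, 1234) + A) - 148074 = (1579753/(807 + 1234) + 203600693541/307217) - 148074 = (1579753/2041 + 203600693541/307217) - 148074 = 416034342494582/627029897 - 148074 = 323187517526204/627029897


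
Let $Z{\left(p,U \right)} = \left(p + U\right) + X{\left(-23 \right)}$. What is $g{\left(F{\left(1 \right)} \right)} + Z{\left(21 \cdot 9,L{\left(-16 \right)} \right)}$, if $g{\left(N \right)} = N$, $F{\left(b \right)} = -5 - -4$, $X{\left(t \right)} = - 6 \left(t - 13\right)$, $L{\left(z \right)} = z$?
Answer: $388$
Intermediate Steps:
$X{\left(t \right)} = 78 - 6 t$ ($X{\left(t \right)} = - 6 \left(-13 + t\right) = 78 - 6 t$)
$Z{\left(p,U \right)} = 216 + U + p$ ($Z{\left(p,U \right)} = \left(p + U\right) + \left(78 - -138\right) = \left(U + p\right) + \left(78 + 138\right) = \left(U + p\right) + 216 = 216 + U + p$)
$F{\left(b \right)} = -1$ ($F{\left(b \right)} = -5 + 4 = -1$)
$g{\left(F{\left(1 \right)} \right)} + Z{\left(21 \cdot 9,L{\left(-16 \right)} \right)} = -1 + \left(216 - 16 + 21 \cdot 9\right) = -1 + \left(216 - 16 + 189\right) = -1 + 389 = 388$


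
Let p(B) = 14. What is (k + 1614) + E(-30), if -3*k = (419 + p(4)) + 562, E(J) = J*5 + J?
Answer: 3307/3 ≈ 1102.3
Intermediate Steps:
E(J) = 6*J (E(J) = 5*J + J = 6*J)
k = -995/3 (k = -((419 + 14) + 562)/3 = -(433 + 562)/3 = -1/3*995 = -995/3 ≈ -331.67)
(k + 1614) + E(-30) = (-995/3 + 1614) + 6*(-30) = 3847/3 - 180 = 3307/3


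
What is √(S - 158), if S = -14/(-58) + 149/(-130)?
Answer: 11*I*√18665270/3770 ≈ 12.606*I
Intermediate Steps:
S = -3411/3770 (S = -14*(-1/58) + 149*(-1/130) = 7/29 - 149/130 = -3411/3770 ≈ -0.90477)
√(S - 158) = √(-3411/3770 - 158) = √(-599071/3770) = 11*I*√18665270/3770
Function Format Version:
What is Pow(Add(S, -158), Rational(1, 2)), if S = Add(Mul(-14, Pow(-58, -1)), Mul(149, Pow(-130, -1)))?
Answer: Mul(Rational(11, 3770), I, Pow(18665270, Rational(1, 2))) ≈ Mul(12.606, I)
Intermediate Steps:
S = Rational(-3411, 3770) (S = Add(Mul(-14, Rational(-1, 58)), Mul(149, Rational(-1, 130))) = Add(Rational(7, 29), Rational(-149, 130)) = Rational(-3411, 3770) ≈ -0.90477)
Pow(Add(S, -158), Rational(1, 2)) = Pow(Add(Rational(-3411, 3770), -158), Rational(1, 2)) = Pow(Rational(-599071, 3770), Rational(1, 2)) = Mul(Rational(11, 3770), I, Pow(18665270, Rational(1, 2)))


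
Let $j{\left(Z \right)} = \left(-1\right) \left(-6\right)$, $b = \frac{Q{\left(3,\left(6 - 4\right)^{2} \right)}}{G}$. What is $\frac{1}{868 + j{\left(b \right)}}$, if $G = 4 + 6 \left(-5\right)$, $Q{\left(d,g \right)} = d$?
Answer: $\frac{1}{874} \approx 0.0011442$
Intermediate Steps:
$G = -26$ ($G = 4 - 30 = -26$)
$b = - \frac{3}{26}$ ($b = \frac{3}{-26} = 3 \left(- \frac{1}{26}\right) = - \frac{3}{26} \approx -0.11538$)
$j{\left(Z \right)} = 6$
$\frac{1}{868 + j{\left(b \right)}} = \frac{1}{868 + 6} = \frac{1}{874}$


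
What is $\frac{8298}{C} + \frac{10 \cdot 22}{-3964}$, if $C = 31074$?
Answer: $\frac{1085708}{5132389} \approx 0.21154$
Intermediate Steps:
$\frac{8298}{C} + \frac{10 \cdot 22}{-3964} = \frac{8298}{31074} + \frac{10 \cdot 22}{-3964} = 8298 \cdot \frac{1}{31074} + 220 \left(- \frac{1}{3964}\right) = \frac{1383}{5179} - \frac{55}{991} = \frac{1085708}{5132389}$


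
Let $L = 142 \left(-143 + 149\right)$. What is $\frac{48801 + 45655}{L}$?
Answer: $\frac{23614}{213} \approx 110.86$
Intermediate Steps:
$L = 852$ ($L = 142 \cdot 6 = 852$)
$\frac{48801 + 45655}{L} = \frac{48801 + 45655}{852} = 94456 \cdot \frac{1}{852} = \frac{23614}{213}$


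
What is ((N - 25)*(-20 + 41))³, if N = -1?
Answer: -162771336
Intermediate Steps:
((N - 25)*(-20 + 41))³ = ((-1 - 25)*(-20 + 41))³ = (-26*21)³ = (-546)³ = -162771336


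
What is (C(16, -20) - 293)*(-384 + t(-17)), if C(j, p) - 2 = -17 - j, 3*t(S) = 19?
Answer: 122364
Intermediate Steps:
t(S) = 19/3 (t(S) = (⅓)*19 = 19/3)
C(j, p) = -15 - j (C(j, p) = 2 + (-17 - j) = -15 - j)
(C(16, -20) - 293)*(-384 + t(-17)) = ((-15 - 1*16) - 293)*(-384 + 19/3) = ((-15 - 16) - 293)*(-1133/3) = (-31 - 293)*(-1133/3) = -324*(-1133/3) = 122364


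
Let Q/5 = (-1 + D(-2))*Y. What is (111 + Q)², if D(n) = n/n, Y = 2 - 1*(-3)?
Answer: 12321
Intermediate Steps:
Y = 5 (Y = 2 + 3 = 5)
D(n) = 1
Q = 0 (Q = 5*((-1 + 1)*5) = 5*(0*5) = 5*0 = 0)
(111 + Q)² = (111 + 0)² = 111² = 12321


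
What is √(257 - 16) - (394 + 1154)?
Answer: -1548 + √241 ≈ -1532.5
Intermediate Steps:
√(257 - 16) - (394 + 1154) = √241 - 1*1548 = √241 - 1548 = -1548 + √241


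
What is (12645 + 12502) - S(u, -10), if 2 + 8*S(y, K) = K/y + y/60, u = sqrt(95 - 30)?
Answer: 100589/4 + 107*sqrt(65)/6240 ≈ 25147.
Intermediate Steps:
u = sqrt(65) ≈ 8.0623
S(y, K) = -1/4 + y/480 + K/(8*y) (S(y, K) = -1/4 + (K/y + y/60)/8 = -1/4 + (y/60 + K/y)/8 = -1/4 + (y/480 + K/(8*y)) = -1/4 + y/480 + K/(8*y))
(12645 + 12502) - S(u, -10) = (12645 + 12502) - (60*(-10) + sqrt(65)*(-120 + sqrt(65)))/(480*(sqrt(65))) = 25147 - sqrt(65)/65*(-600 + sqrt(65)*(-120 + sqrt(65)))/480 = 25147 - sqrt(65)*(-600 + sqrt(65)*(-120 + sqrt(65)))/31200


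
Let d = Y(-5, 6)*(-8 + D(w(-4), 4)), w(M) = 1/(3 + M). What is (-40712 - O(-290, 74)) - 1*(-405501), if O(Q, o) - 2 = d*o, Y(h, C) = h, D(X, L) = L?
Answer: 363307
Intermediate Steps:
d = 20 (d = -5*(-8 + 4) = -5*(-4) = 20)
O(Q, o) = 2 + 20*o
(-40712 - O(-290, 74)) - 1*(-405501) = (-40712 - (2 + 20*74)) - 1*(-405501) = (-40712 - (2 + 1480)) + 405501 = (-40712 - 1*1482) + 405501 = (-40712 - 1482) + 405501 = -42194 + 405501 = 363307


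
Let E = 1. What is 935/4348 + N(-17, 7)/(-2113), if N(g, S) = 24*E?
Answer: 1871303/9187324 ≈ 0.20368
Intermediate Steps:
N(g, S) = 24 (N(g, S) = 24*1 = 24)
935/4348 + N(-17, 7)/(-2113) = 935/4348 + 24/(-2113) = 935*(1/4348) + 24*(-1/2113) = 935/4348 - 24/2113 = 1871303/9187324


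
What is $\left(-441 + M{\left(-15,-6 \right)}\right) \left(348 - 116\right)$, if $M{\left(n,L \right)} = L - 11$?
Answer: $-106256$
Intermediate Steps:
$M{\left(n,L \right)} = -11 + L$ ($M{\left(n,L \right)} = L - 11 = -11 + L$)
$\left(-441 + M{\left(-15,-6 \right)}\right) \left(348 - 116\right) = \left(-441 - 17\right) \left(348 - 116\right) = \left(-441 - 17\right) 232 = \left(-458\right) 232 = -106256$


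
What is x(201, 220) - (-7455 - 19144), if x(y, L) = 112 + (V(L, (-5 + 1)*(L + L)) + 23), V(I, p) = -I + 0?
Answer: 26514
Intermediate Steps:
V(I, p) = -I
x(y, L) = 135 - L (x(y, L) = 112 + (-L + 23) = 112 + (23 - L) = 135 - L)
x(201, 220) - (-7455 - 19144) = (135 - 1*220) - (-7455 - 19144) = (135 - 220) - 1*(-26599) = -85 + 26599 = 26514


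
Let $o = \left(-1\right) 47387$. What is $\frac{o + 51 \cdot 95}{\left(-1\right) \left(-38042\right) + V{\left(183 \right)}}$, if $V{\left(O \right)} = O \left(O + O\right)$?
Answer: $- \frac{239}{590} \approx -0.40508$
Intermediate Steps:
$V{\left(O \right)} = 2 O^{2}$ ($V{\left(O \right)} = O 2 O = 2 O^{2}$)
$o = -47387$
$\frac{o + 51 \cdot 95}{\left(-1\right) \left(-38042\right) + V{\left(183 \right)}} = \frac{-47387 + 51 \cdot 95}{\left(-1\right) \left(-38042\right) + 2 \cdot 183^{2}} = \frac{-47387 + 4845}{38042 + 2 \cdot 33489} = - \frac{42542}{38042 + 66978} = - \frac{42542}{105020} = \left(-42542\right) \frac{1}{105020} = - \frac{239}{590}$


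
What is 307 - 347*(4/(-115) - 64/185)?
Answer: 373685/851 ≈ 439.11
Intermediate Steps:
307 - 347*(4/(-115) - 64/185) = 307 - 347*(4*(-1/115) - 64*1/185) = 307 - 347*(-4/115 - 64/185) = 307 - 347*(-324/851) = 307 + 112428/851 = 373685/851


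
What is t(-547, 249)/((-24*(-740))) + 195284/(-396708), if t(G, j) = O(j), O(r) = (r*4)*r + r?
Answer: 7917975607/587127840 ≈ 13.486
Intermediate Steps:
O(r) = r + 4*r**2 (O(r) = (4*r)*r + r = 4*r**2 + r = r + 4*r**2)
t(G, j) = j*(1 + 4*j)
t(-547, 249)/((-24*(-740))) + 195284/(-396708) = (249*(1 + 4*249))/((-24*(-740))) + 195284/(-396708) = (249*(1 + 996))/17760 + 195284*(-1/396708) = (249*997)*(1/17760) - 48821/99177 = 248253*(1/17760) - 48821/99177 = 82751/5920 - 48821/99177 = 7917975607/587127840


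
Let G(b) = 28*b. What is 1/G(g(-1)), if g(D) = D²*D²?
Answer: 1/28 ≈ 0.035714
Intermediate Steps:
g(D) = D⁴
1/G(g(-1)) = 1/(28*(-1)⁴) = 1/(28*1) = 1/28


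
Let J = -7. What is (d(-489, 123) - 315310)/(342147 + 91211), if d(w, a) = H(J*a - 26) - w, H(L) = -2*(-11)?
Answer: -314799/433358 ≈ -0.72642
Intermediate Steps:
H(L) = 22
d(w, a) = 22 - w
(d(-489, 123) - 315310)/(342147 + 91211) = ((22 - 1*(-489)) - 315310)/(342147 + 91211) = ((22 + 489) - 315310)/433358 = (511 - 315310)*(1/433358) = -314799*1/433358 = -314799/433358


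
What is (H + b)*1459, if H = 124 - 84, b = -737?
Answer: -1016923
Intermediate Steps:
H = 40
(H + b)*1459 = (40 - 737)*1459 = -697*1459 = -1016923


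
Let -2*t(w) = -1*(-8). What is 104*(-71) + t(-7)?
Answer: -7388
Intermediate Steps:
t(w) = -4 (t(w) = -(-1)*(-8)/2 = -½*8 = -4)
104*(-71) + t(-7) = 104*(-71) - 4 = -7384 - 4 = -7388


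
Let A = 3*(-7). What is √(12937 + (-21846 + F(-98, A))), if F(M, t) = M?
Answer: I*√9007 ≈ 94.905*I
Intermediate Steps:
A = -21
√(12937 + (-21846 + F(-98, A))) = √(12937 + (-21846 - 98)) = √(12937 - 21944) = √(-9007) = I*√9007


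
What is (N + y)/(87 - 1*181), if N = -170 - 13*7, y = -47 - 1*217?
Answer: 525/94 ≈ 5.5851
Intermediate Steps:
y = -264 (y = -47 - 217 = -264)
N = -261 (N = -170 - 1*91 = -170 - 91 = -261)
(N + y)/(87 - 1*181) = (-261 - 264)/(87 - 1*181) = -525/(87 - 181) = -525/(-94) = -525*(-1/94) = 525/94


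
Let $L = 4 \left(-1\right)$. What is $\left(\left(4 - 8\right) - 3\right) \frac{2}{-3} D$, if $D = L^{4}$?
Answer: $\frac{3584}{3} \approx 1194.7$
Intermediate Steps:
$L = -4$
$D = 256$ ($D = \left(-4\right)^{4} = 256$)
$\left(\left(4 - 8\right) - 3\right) \frac{2}{-3} D = \left(\left(4 - 8\right) - 3\right) \frac{2}{-3} \cdot 256 = \left(\left(4 - 8\right) - 3\right) 2 \left(- \frac{1}{3}\right) 256 = \left(\left(4 - 8\right) - 3\right) \left(- \frac{2}{3}\right) 256 = \left(-4 - 3\right) \left(- \frac{2}{3}\right) 256 = \left(-7\right) \left(- \frac{2}{3}\right) 256 = \frac{14}{3} \cdot 256 = \frac{3584}{3}$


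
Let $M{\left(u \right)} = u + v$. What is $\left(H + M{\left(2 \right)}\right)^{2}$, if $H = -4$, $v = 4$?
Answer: $4$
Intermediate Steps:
$M{\left(u \right)} = 4 + u$ ($M{\left(u \right)} = u + 4 = 4 + u$)
$\left(H + M{\left(2 \right)}\right)^{2} = \left(-4 + \left(4 + 2\right)\right)^{2} = \left(-4 + 6\right)^{2} = 2^{2} = 4$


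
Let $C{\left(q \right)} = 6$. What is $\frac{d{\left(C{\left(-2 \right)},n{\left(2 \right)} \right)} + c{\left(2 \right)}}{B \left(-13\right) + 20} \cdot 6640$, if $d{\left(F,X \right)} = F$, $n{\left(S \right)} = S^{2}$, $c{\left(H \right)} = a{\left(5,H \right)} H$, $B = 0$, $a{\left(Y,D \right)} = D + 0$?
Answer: $3320$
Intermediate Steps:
$a{\left(Y,D \right)} = D$
$c{\left(H \right)} = H^{2}$ ($c{\left(H \right)} = H H = H^{2}$)
$\frac{d{\left(C{\left(-2 \right)},n{\left(2 \right)} \right)} + c{\left(2 \right)}}{B \left(-13\right) + 20} \cdot 6640 = \frac{6 + 2^{2}}{0 \left(-13\right) + 20} \cdot 6640 = \frac{6 + 4}{0 + 20} \cdot 6640 = \frac{10}{20} \cdot 6640 = 10 \cdot \frac{1}{20} \cdot 6640 = \frac{1}{2} \cdot 6640 = 3320$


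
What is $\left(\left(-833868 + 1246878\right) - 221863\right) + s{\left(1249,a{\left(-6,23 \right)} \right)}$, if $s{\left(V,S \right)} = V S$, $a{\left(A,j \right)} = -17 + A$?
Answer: $162420$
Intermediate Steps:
$s{\left(V,S \right)} = S V$
$\left(\left(-833868 + 1246878\right) - 221863\right) + s{\left(1249,a{\left(-6,23 \right)} \right)} = \left(\left(-833868 + 1246878\right) - 221863\right) + \left(-17 - 6\right) 1249 = \left(413010 - 221863\right) - 28727 = 191147 - 28727 = 162420$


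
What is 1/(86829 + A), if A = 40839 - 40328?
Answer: 1/87340 ≈ 1.1450e-5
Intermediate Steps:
A = 511
1/(86829 + A) = 1/(86829 + 511) = 1/87340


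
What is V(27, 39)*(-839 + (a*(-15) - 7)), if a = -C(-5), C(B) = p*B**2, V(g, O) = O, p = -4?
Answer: -91494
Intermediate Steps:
C(B) = -4*B**2
a = 100 (a = -(-4)*(-5)**2 = -(-4)*25 = -1*(-100) = 100)
V(27, 39)*(-839 + (a*(-15) - 7)) = 39*(-839 + (100*(-15) - 7)) = 39*(-839 + (-1500 - 7)) = 39*(-839 - 1507) = 39*(-2346) = -91494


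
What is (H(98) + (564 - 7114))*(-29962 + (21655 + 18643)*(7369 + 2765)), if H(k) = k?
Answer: -2634674006440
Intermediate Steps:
(H(98) + (564 - 7114))*(-29962 + (21655 + 18643)*(7369 + 2765)) = (98 + (564 - 7114))*(-29962 + (21655 + 18643)*(7369 + 2765)) = (98 - 6550)*(-29962 + 40298*10134) = -6452*(-29962 + 408379932) = -6452*408349970 = -2634674006440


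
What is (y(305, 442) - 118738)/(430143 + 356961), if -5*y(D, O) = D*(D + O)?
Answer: -164305/787104 ≈ -0.20875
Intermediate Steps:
y(D, O) = -D*(D + O)/5
(y(305, 442) - 118738)/(430143 + 356961) = (-⅕*305*(305 + 442) - 118738)/(430143 + 356961) = (-⅕*305*747 - 118738)/787104 = (-45567 - 118738)*(1/787104) = -164305*1/787104 = -164305/787104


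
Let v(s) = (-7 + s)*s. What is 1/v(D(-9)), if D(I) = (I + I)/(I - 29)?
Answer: -361/1116 ≈ -0.32348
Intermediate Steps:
D(I) = 2*I/(-29 + I) (D(I) = (2*I)/(-29 + I) = 2*I/(-29 + I))
v(s) = s*(-7 + s)
1/v(D(-9)) = 1/((2*(-9)/(-29 - 9))*(-7 + 2*(-9)/(-29 - 9))) = 1/((2*(-9)/(-38))*(-7 + 2*(-9)/(-38))) = 1/((2*(-9)*(-1/38))*(-7 + 2*(-9)*(-1/38))) = 1/(9*(-7 + 9/19)/19) = 1/((9/19)*(-124/19)) = 1/(-1116/361) = -361/1116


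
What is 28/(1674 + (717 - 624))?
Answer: 28/1767 ≈ 0.015846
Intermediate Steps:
28/(1674 + (717 - 624)) = 28/(1674 + 93) = 28/1767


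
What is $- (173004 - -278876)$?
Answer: $-451880$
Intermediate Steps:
$- (173004 - -278876) = - (173004 + 278876) = \left(-1\right) 451880 = -451880$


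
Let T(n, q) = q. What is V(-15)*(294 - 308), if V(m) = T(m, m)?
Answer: 210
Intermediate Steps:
V(m) = m
V(-15)*(294 - 308) = -15*(294 - 308) = -15*(-14) = 210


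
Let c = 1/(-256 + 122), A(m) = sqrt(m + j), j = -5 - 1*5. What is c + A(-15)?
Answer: -1/134 + 5*I ≈ -0.0074627 + 5.0*I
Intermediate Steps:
j = -10 (j = -5 - 5 = -10)
A(m) = sqrt(-10 + m) (A(m) = sqrt(m - 10) = sqrt(-10 + m))
c = -1/134 (c = 1/(-134) = -1/134 ≈ -0.0074627)
c + A(-15) = -1/134 + sqrt(-10 - 15) = -1/134 + sqrt(-25) = -1/134 + 5*I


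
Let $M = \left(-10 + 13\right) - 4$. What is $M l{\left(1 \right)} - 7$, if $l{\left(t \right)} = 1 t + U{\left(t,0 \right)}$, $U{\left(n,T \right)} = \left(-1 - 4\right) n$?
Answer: $-3$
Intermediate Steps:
$M = -1$ ($M = 3 - 4 = -1$)
$U{\left(n,T \right)} = - 5 n$
$l{\left(t \right)} = - 4 t$ ($l{\left(t \right)} = 1 t - 5 t = t - 5 t = - 4 t$)
$M l{\left(1 \right)} - 7 = - \left(-4\right) 1 - 7 = \left(-1\right) \left(-4\right) - 7 = 4 - 7 = -3$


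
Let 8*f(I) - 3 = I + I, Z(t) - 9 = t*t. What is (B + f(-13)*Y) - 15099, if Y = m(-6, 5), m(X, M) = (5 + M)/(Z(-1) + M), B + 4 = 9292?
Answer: -69755/12 ≈ -5812.9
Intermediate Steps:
Z(t) = 9 + t² (Z(t) = 9 + t*t = 9 + t²)
B = 9288 (B = -4 + 9292 = 9288)
f(I) = 3/8 + I/4 (f(I) = 3/8 + (I + I)/8 = 3/8 + (2*I)/8 = 3/8 + I/4)
m(X, M) = (5 + M)/(10 + M) (m(X, M) = (5 + M)/((9 + (-1)²) + M) = (5 + M)/((9 + 1) + M) = (5 + M)/(10 + M))
Y = ⅔ (Y = (5 + 5)/(10 + 5) = 10/15 = (1/15)*10 = ⅔ ≈ 0.66667)
(B + f(-13)*Y) - 15099 = (9288 + (3/8 + (¼)*(-13))*(⅔)) - 15099 = (9288 + (3/8 - 13/4)*(⅔)) - 15099 = (9288 - 23/8*⅔) - 15099 = (9288 - 23/12) - 15099 = 111433/12 - 15099 = -69755/12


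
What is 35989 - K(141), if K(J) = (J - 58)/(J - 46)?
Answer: 3418872/95 ≈ 35988.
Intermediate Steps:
K(J) = (-58 + J)/(-46 + J)
35989 - K(141) = 35989 - (-58 + 141)/(-46 + 141) = 35989 - 83/95 = 3418872/95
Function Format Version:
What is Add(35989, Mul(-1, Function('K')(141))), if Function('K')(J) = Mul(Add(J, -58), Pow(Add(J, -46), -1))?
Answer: Rational(3418872, 95) ≈ 35988.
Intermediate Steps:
Function('K')(J) = Mul(Pow(Add(-46, J), -1), Add(-58, J)) (Function('K')(J) = Mul(Add(-58, J), Pow(Add(-46, J), -1)) = Mul(Pow(Add(-46, J), -1), Add(-58, J)))
Add(35989, Mul(-1, Function('K')(141))) = Add(35989, Mul(-1, Mul(Pow(Add(-46, 141), -1), Add(-58, 141)))) = Add(35989, Mul(-1, Mul(Pow(95, -1), 83))) = Add(35989, Mul(-1, Mul(Rational(1, 95), 83))) = Add(35989, Mul(-1, Rational(83, 95))) = Add(35989, Rational(-83, 95)) = Rational(3418872, 95)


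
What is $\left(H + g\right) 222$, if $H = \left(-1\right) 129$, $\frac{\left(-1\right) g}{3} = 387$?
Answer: $-286380$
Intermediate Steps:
$g = -1161$ ($g = \left(-3\right) 387 = -1161$)
$H = -129$
$\left(H + g\right) 222 = \left(-129 - 1161\right) 222 = \left(-1290\right) 222 = -286380$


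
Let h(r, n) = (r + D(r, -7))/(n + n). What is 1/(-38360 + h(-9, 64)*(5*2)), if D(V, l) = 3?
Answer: -32/1227535 ≈ -2.6069e-5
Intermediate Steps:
h(r, n) = (3 + r)/(2*n) (h(r, n) = (r + 3)/(n + n) = (3 + r)/((2*n)) = (3 + r)*(1/(2*n)) = (3 + r)/(2*n))
1/(-38360 + h(-9, 64)*(5*2)) = 1/(-38360 + ((½)*(3 - 9)/64)*(5*2)) = 1/(-38360 + ((½)*(1/64)*(-6))*10) = 1/(-38360 - 3/64*10) = 1/(-38360 - 15/32) = 1/(-1227535/32) = -32/1227535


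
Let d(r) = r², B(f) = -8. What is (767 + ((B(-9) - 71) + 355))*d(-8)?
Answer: 66752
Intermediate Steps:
(767 + ((B(-9) - 71) + 355))*d(-8) = (767 + ((-8 - 71) + 355))*(-8)² = (767 + (-79 + 355))*64 = (767 + 276)*64 = 1043*64 = 66752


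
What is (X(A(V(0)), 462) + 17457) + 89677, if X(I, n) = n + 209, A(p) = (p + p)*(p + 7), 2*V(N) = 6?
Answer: 107805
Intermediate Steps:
V(N) = 3 (V(N) = (1/2)*6 = 3)
A(p) = 2*p*(7 + p) (A(p) = (2*p)*(7 + p) = 2*p*(7 + p))
X(I, n) = 209 + n
(X(A(V(0)), 462) + 17457) + 89677 = ((209 + 462) + 17457) + 89677 = (671 + 17457) + 89677 = 18128 + 89677 = 107805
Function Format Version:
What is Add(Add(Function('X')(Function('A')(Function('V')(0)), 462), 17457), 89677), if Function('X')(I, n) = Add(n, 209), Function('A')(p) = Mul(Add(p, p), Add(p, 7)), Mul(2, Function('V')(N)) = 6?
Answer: 107805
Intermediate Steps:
Function('V')(N) = 3 (Function('V')(N) = Mul(Rational(1, 2), 6) = 3)
Function('A')(p) = Mul(2, p, Add(7, p)) (Function('A')(p) = Mul(Mul(2, p), Add(7, p)) = Mul(2, p, Add(7, p)))
Function('X')(I, n) = Add(209, n)
Add(Add(Function('X')(Function('A')(Function('V')(0)), 462), 17457), 89677) = Add(Add(Add(209, 462), 17457), 89677) = Add(Add(671, 17457), 89677) = Add(18128, 89677) = 107805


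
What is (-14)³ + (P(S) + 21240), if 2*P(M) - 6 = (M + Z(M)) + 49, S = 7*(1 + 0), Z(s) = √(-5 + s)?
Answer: 18527 + √2/2 ≈ 18528.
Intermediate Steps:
S = 7 (S = 7*1 = 7)
P(M) = 55/2 + M/2 + √(-5 + M)/2 (P(M) = 3 + ((M + √(-5 + M)) + 49)/2 = 3 + (49 + M + √(-5 + M))/2 = 3 + (49/2 + M/2 + √(-5 + M)/2) = 55/2 + M/2 + √(-5 + M)/2)
(-14)³ + (P(S) + 21240) = (-14)³ + ((55/2 + (½)*7 + √(-5 + 7)/2) + 21240) = -2744 + ((55/2 + 7/2 + √2/2) + 21240) = -2744 + ((31 + √2/2) + 21240) = -2744 + (21271 + √2/2) = 18527 + √2/2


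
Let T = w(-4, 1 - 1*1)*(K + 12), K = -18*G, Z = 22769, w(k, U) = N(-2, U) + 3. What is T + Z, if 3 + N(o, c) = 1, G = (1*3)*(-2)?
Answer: 22889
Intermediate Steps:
G = -6 (G = 3*(-2) = -6)
N(o, c) = -2 (N(o, c) = -3 + 1 = -2)
w(k, U) = 1 (w(k, U) = -2 + 3 = 1)
K = 108 (K = -18*(-6) = 108)
T = 120 (T = 1*(108 + 12) = 1*120 = 120)
T + Z = 120 + 22769 = 22889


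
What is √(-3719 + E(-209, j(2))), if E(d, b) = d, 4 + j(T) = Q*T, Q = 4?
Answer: 2*I*√982 ≈ 62.674*I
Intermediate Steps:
j(T) = -4 + 4*T
√(-3719 + E(-209, j(2))) = √(-3719 - 209) = √(-3928) = 2*I*√982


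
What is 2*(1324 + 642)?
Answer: 3932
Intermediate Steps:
2*(1324 + 642) = 2*1966 = 3932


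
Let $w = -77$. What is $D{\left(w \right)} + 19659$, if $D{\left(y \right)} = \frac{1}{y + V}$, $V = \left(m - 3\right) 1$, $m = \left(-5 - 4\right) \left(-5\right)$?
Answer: $\frac{688064}{35} \approx 19659.0$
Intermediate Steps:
$m = 45$ ($m = \left(-9\right) \left(-5\right) = 45$)
$V = 42$ ($V = \left(45 - 3\right) 1 = 42 \cdot 1 = 42$)
$D{\left(y \right)} = \frac{1}{42 + y}$ ($D{\left(y \right)} = \frac{1}{y + 42} = \frac{1}{42 + y}$)
$D{\left(w \right)} + 19659 = \frac{1}{42 - 77} + 19659 = \frac{1}{-35} + 19659 = - \frac{1}{35} + 19659 = \frac{688064}{35}$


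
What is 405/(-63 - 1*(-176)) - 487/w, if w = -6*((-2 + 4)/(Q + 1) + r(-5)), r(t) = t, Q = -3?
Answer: -40451/4068 ≈ -9.9437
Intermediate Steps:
w = 36 (w = -6*((-2 + 4)/(-3 + 1) - 5) = -6*(2/(-2) - 5) = -6*(2*(-½) - 5) = -6*(-1 - 5) = -6*(-6) = 36)
405/(-63 - 1*(-176)) - 487/w = 405/(-63 - 1*(-176)) - 487/36 = 405/(-63 + 176) - 487*1/36 = 405/113 - 487/36 = -40451/4068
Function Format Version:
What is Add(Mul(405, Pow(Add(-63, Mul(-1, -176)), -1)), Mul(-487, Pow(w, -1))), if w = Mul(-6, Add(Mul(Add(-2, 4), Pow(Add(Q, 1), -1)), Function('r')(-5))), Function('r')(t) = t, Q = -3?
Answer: Rational(-40451, 4068) ≈ -9.9437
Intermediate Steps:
w = 36 (w = Mul(-6, Add(Mul(Add(-2, 4), Pow(Add(-3, 1), -1)), -5)) = Mul(-6, Add(Mul(2, Pow(-2, -1)), -5)) = Mul(-6, Add(Mul(2, Rational(-1, 2)), -5)) = Mul(-6, Add(-1, -5)) = Mul(-6, -6) = 36)
Add(Mul(405, Pow(Add(-63, Mul(-1, -176)), -1)), Mul(-487, Pow(w, -1))) = Add(Mul(405, Pow(Add(-63, Mul(-1, -176)), -1)), Mul(-487, Pow(36, -1))) = Add(Mul(405, Pow(Add(-63, 176), -1)), Mul(-487, Rational(1, 36))) = Add(Mul(405, Pow(113, -1)), Rational(-487, 36)) = Add(Mul(405, Rational(1, 113)), Rational(-487, 36)) = Add(Rational(405, 113), Rational(-487, 36)) = Rational(-40451, 4068)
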